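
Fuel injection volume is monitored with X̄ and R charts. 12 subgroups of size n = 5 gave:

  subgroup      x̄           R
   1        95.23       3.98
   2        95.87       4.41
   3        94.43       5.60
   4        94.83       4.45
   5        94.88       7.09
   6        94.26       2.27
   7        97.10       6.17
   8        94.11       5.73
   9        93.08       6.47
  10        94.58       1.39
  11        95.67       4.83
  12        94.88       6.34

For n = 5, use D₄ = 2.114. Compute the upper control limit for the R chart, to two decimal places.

R̄ = (3.98 + 4.41 + 5.60 + 4.45 + 7.09 + 2.27 + 6.17 + 5.73 + 6.47 + 1.39 + 4.83 + 6.34) / 12 = 58.7300 / 12 = 4.8942
UCL_R = D₄·R̄ = 2.114 × 4.8942 = 10.3463

10.35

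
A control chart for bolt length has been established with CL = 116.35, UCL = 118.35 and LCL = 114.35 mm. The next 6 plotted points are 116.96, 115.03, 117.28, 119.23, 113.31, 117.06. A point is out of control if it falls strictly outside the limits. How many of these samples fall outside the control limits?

Compare each point to [114.35, 118.35]: sample 4 = 119.23 > UCL; sample 5 = 113.31 < LCL.

2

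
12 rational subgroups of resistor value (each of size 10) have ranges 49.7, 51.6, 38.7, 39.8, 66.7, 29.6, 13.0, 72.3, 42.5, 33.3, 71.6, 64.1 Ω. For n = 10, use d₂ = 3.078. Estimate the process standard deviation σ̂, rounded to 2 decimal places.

R̄ = (49.7 + 51.6 + 38.7 + 39.8 + 66.7 + 29.6 + 13.0 + 72.3 + 42.5 + 33.3 + 71.6 + 64.1) / 12 = 47.7417
σ̂ = R̄ / d₂ = 47.7417 / 3.078 = 15.5106

15.51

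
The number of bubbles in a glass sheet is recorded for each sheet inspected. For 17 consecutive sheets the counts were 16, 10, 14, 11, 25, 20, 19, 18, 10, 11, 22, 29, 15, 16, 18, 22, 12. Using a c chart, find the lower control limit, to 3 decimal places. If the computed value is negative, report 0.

4.593

c̄ = (16 + 10 + 14 + 11 + 25 + 20 + 19 + 18 + 10 + 11 + 22 + 29 + 15 + 16 + 18 + 22 + 12) / 17 = 288 / 17 = 16.9412
LCL = c̄ − 3√c̄ = 16.9412 − 3 × 4.1160 = 4.5933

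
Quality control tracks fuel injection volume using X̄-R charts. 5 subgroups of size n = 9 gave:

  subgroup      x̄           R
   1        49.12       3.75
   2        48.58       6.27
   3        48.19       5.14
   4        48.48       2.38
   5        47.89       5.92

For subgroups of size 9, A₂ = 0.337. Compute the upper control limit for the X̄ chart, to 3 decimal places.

50.033

X̄̄ = (49.12 + 48.58 + 48.19 + 48.48 + 47.89) / 5 = 242.2600 / 5 = 48.4520
R̄ = (3.75 + 6.27 + 5.14 + 2.38 + 5.92) / 5 = 23.4600 / 5 = 4.6920
UCL = X̄̄ + A₂·R̄ = 48.4520 + 0.337 × 4.6920 = 50.0332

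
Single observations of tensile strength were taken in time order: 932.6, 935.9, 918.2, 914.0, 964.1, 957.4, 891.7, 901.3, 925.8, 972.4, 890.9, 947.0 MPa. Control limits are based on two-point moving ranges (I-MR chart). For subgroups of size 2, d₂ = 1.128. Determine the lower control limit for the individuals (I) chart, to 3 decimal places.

X̄ = (932.6 + 935.9 + 918.2 + 914.0 + 964.1 + 957.4 + 891.7 + 901.3 + 925.8 + 972.4 + 890.9 + 947.0) / 12 = 929.2750
Moving ranges: 3.3, 17.7, 4.2, 50.1, 6.7, 65.7, 9.6, 24.5, 46.6, 81.5, 56.1; M̄R̄ = 366.0000 / 11 = 33.2727
LCL = X̄ − 3·M̄R̄/d₂ = 929.2750 − 3 × 33.2727 / 1.128 = 840.7837

840.784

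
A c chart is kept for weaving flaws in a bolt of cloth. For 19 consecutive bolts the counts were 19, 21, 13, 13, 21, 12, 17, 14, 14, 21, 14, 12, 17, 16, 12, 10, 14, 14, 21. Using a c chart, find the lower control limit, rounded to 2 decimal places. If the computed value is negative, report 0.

3.71

c̄ = (19 + 21 + 13 + 13 + 21 + 12 + 17 + 14 + 14 + 21 + 14 + 12 + 17 + 16 + 12 + 10 + 14 + 14 + 21) / 19 = 295 / 19 = 15.5263
LCL = c̄ − 3√c̄ = 15.5263 − 3 × 3.9403 = 3.7053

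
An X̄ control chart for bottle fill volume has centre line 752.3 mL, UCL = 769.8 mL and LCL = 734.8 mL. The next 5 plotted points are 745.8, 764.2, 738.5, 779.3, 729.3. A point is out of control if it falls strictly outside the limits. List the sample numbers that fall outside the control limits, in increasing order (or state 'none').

4, 5

Compare each point to [734.8, 769.8]: sample 4 = 779.3 > UCL; sample 5 = 729.3 < LCL.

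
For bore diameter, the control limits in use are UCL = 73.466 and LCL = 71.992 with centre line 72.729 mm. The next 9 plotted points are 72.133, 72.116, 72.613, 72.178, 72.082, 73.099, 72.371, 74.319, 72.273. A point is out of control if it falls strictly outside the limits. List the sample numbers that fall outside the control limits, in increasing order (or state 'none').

8

Compare each point to [71.992, 73.466]: sample 8 = 74.319 > UCL.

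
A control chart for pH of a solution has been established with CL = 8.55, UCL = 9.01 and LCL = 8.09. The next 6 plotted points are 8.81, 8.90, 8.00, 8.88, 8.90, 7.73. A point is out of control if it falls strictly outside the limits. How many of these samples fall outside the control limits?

Compare each point to [8.09, 9.01]: sample 3 = 8.00 < LCL; sample 6 = 7.73 < LCL.

2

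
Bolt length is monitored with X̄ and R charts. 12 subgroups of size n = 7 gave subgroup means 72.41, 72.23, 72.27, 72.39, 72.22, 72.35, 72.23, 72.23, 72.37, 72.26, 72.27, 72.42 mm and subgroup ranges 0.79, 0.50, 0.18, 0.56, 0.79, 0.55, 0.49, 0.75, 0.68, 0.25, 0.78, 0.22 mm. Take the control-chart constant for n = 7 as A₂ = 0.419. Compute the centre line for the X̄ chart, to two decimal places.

X̄̄ = (72.41 + 72.23 + 72.27 + 72.39 + 72.22 + 72.35 + 72.23 + 72.23 + 72.37 + 72.26 + 72.27 + 72.42) / 12 = 867.6500 / 12 = 72.3042
CL = X̄̄ = 72.3042

72.30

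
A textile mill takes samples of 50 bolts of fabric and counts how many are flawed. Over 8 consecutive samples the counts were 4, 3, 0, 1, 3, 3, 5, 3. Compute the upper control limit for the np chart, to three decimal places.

p̄ = Σdᵢ / (k·n) = 22 / (8 × 50) = 0.05500
UCL = np̄ + 3·√(np̄(1−p̄)) = 2.7500 + 3 × √(2.7500×0.94500) = 2.7500 + 3 × 1.6121 = 7.5862

7.586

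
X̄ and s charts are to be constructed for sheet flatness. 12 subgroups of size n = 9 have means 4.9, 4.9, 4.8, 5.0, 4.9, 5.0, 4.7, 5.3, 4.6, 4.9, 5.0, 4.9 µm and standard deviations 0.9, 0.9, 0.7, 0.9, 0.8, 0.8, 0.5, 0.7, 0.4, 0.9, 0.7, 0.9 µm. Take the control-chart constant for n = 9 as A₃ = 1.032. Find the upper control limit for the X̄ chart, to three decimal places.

X̄̄ = (4.9 + 4.9 + 4.8 + 5.0 + 4.9 + 5.0 + 4.7 + 5.3 + 4.6 + 4.9 + 5.0 + 4.9) / 12 = 4.9083
s̄ = (0.9 + 0.9 + 0.7 + 0.9 + 0.8 + 0.8 + 0.5 + 0.7 + 0.4 + 0.9 + 0.7 + 0.9) / 12 = 0.7583
UCL = X̄̄ + A₃·s̄ = 4.9083 + 1.032 × 0.7583 = 5.6909

5.691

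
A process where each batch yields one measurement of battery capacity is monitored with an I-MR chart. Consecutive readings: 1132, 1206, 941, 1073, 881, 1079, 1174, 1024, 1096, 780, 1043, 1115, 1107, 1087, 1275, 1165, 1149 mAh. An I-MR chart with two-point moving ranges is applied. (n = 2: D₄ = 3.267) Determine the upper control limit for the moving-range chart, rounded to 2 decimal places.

443.29

Moving ranges: 74, 265, 132, 192, 198, 95, 150, 72, 316, 263, 72, 8, 20, 188, 110, 16; M̄R̄ = 2171.0000 / 16 = 135.6875
UCL_MR = D₄·M̄R̄ = 3.267 × 135.6875 = 443.2911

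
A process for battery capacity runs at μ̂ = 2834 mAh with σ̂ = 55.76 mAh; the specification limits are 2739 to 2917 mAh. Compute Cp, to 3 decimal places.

Cp = (USL − LSL) / (6σ̂) = (2917 − 2739) / (6 × 55.76) = 178.0000 / 334.5600 = 0.5320

0.532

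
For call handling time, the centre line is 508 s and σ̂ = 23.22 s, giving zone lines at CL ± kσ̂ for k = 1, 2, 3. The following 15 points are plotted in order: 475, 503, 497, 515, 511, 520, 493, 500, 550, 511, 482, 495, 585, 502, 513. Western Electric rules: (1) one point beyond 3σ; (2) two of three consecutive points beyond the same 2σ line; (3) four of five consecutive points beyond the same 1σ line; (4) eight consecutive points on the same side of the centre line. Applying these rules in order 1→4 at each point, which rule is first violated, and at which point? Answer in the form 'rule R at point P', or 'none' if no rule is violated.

Zone of each point (C = within 1σ̂, B = 1σ̂–2σ̂, A = 2σ̂–3σ̂, * = beyond 3σ̂; sign = side of CL): 1:-B, 2:-C, 3:-C, 4:+C, 5:+C, 6:+C, 7:-C, 8:-C, 9:+B, 10:+C, 11:-B, 12:-C, 13:+*, 14:-C, 15:+C
Rule 1 (one point beyond the 3σ limits) is satisfied at point 13.

rule 1 at point 13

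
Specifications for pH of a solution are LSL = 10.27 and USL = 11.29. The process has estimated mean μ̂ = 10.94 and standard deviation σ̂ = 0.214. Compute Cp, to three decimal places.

0.794

Cp = (USL − LSL) / (6σ̂) = (11.29 − 10.27) / (6 × 0.214) = 1.0200 / 1.2840 = 0.7944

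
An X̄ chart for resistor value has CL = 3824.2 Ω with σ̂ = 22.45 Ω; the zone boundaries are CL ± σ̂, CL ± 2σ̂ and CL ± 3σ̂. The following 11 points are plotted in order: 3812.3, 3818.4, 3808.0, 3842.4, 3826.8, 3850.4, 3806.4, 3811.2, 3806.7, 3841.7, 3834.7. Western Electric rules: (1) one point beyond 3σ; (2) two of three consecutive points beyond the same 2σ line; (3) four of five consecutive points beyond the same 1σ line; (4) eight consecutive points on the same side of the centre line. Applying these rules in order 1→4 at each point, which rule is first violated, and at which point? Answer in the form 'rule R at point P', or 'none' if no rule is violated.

none

Zone of each point (C = within 1σ̂, B = 1σ̂–2σ̂, A = 2σ̂–3σ̂, * = beyond 3σ̂; sign = side of CL): 1:-C, 2:-C, 3:-C, 4:+C, 5:+C, 6:+B, 7:-C, 8:-C, 9:-C, 10:+C, 11:+C
No rule fires across all 11 points.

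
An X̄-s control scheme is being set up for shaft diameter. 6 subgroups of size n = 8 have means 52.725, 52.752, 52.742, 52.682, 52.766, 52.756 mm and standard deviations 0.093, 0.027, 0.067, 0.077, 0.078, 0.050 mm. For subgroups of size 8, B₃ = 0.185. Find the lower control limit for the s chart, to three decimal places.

0.012

s̄ = (0.093 + 0.027 + 0.067 + 0.077 + 0.078 + 0.050) / 6 = 0.0653
LCL_s = B₃·s̄ = 0.185 × 0.0653 = 0.0121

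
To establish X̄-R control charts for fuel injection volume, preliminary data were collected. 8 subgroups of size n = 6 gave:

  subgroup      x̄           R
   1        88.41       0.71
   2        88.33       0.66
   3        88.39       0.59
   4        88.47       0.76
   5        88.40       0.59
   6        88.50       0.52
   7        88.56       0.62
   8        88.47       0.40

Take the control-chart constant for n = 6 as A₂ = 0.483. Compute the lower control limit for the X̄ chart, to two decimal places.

88.15

X̄̄ = (88.41 + 88.33 + 88.39 + 88.47 + 88.40 + 88.50 + 88.56 + 88.47) / 8 = 707.5300 / 8 = 88.4412
R̄ = (0.71 + 0.66 + 0.59 + 0.76 + 0.59 + 0.52 + 0.62 + 0.40) / 8 = 4.8500 / 8 = 0.6062
LCL = X̄̄ − A₂·R̄ = 88.4412 − 0.483 × 0.6062 = 88.1484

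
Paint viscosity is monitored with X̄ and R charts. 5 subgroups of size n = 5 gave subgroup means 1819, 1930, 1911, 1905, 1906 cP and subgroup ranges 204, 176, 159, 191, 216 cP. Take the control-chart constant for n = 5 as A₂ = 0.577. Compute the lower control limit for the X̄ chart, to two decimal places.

1785.03

X̄̄ = (1819 + 1930 + 1911 + 1905 + 1906) / 5 = 9471.0000 / 5 = 1894.2000
R̄ = (204 + 176 + 159 + 191 + 216) / 5 = 946.0000 / 5 = 189.2000
LCL = X̄̄ − A₂·R̄ = 1894.2000 − 0.577 × 189.2000 = 1785.0316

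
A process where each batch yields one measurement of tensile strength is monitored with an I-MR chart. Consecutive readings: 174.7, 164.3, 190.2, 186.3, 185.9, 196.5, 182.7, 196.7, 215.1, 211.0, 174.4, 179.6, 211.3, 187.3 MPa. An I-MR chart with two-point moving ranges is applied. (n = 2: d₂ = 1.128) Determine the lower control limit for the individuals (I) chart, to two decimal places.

X̄ = (174.7 + 164.3 + 190.2 + 186.3 + 185.9 + 196.5 + 182.7 + 196.7 + 215.1 + 211.0 + 174.4 + 179.6 + 211.3 + 187.3) / 14 = 189.7143
Moving ranges: 10.4, 25.9, 3.9, 0.4, 10.6, 13.8, 14.0, 18.4, 4.1, 36.6, 5.2, 31.7, 24.0; M̄R̄ = 199.0000 / 13 = 15.3077
LCL = X̄ − 3·M̄R̄/d₂ = 189.7143 − 3 × 15.3077 / 1.128 = 149.0023

149.00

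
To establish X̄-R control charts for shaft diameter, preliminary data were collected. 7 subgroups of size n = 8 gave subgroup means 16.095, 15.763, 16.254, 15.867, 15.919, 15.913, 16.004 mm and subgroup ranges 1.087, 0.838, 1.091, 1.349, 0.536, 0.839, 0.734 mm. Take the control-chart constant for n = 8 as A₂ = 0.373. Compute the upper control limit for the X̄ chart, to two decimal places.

16.32

X̄̄ = (16.095 + 15.763 + 16.254 + 15.867 + 15.919 + 15.913 + 16.004) / 7 = 111.8150 / 7 = 15.9736
R̄ = (1.087 + 0.838 + 1.091 + 1.349 + 0.536 + 0.839 + 0.734) / 7 = 6.4740 / 7 = 0.9249
UCL = X̄̄ + A₂·R̄ = 15.9736 + 0.373 × 0.9249 = 16.3185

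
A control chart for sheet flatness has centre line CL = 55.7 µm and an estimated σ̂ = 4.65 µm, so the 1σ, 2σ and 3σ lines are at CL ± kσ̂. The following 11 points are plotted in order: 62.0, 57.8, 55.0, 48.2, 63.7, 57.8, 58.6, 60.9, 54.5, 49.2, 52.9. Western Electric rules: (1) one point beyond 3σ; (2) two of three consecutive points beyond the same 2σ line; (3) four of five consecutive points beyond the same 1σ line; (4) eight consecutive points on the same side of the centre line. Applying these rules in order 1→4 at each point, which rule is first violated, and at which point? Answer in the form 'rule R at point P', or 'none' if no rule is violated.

none

Zone of each point (C = within 1σ̂, B = 1σ̂–2σ̂, A = 2σ̂–3σ̂, * = beyond 3σ̂; sign = side of CL): 1:+B, 2:+C, 3:-C, 4:-B, 5:+B, 6:+C, 7:+C, 8:+B, 9:-C, 10:-B, 11:-C
No rule fires across all 11 points.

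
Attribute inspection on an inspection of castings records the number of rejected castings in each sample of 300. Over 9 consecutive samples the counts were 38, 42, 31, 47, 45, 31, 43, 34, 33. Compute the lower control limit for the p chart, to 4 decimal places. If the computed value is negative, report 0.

p̄ = Σdᵢ / (k·n) = 344 / (9 × 300) = 0.12741
LCL = p̄ − 3·√(p̄(1−p̄)/n) = 0.12741 − 3 × 0.01925 = 0.06966

0.0697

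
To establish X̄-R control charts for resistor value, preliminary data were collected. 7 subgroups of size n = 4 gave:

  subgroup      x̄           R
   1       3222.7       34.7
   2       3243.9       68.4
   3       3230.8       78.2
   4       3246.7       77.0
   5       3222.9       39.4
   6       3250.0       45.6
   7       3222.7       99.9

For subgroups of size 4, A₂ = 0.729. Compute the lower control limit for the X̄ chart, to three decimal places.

X̄̄ = (3222.7 + 3243.9 + 3230.8 + 3246.7 + 3222.9 + 3250.0 + 3222.7) / 7 = 22639.7000 / 7 = 3234.2429
R̄ = (34.7 + 68.4 + 78.2 + 77.0 + 39.4 + 45.6 + 99.9) / 7 = 443.2000 / 7 = 63.3143
LCL = X̄̄ − A₂·R̄ = 3234.2429 − 0.729 × 63.3143 = 3188.0867

3188.087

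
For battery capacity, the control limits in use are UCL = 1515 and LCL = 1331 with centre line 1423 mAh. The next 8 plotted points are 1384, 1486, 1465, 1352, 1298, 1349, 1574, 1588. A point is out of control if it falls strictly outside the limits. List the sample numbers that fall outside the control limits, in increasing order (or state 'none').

5, 7, 8

Compare each point to [1331, 1515]: sample 5 = 1298 < LCL; sample 7 = 1574 > UCL; sample 8 = 1588 > UCL.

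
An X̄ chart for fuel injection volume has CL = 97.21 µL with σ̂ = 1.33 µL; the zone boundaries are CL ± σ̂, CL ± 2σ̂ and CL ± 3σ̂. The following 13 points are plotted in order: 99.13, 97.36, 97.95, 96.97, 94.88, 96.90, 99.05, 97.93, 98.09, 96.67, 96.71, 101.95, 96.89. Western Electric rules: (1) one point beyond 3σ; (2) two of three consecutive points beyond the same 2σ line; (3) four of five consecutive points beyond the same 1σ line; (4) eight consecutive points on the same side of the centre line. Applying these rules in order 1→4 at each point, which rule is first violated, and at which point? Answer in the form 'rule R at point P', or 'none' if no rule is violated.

Zone of each point (C = within 1σ̂, B = 1σ̂–2σ̂, A = 2σ̂–3σ̂, * = beyond 3σ̂; sign = side of CL): 1:+B, 2:+C, 3:+C, 4:-C, 5:-B, 6:-C, 7:+B, 8:+C, 9:+C, 10:-C, 11:-C, 12:+*, 13:-C
Rule 1 (one point beyond the 3σ limits) is satisfied at point 12.

rule 1 at point 12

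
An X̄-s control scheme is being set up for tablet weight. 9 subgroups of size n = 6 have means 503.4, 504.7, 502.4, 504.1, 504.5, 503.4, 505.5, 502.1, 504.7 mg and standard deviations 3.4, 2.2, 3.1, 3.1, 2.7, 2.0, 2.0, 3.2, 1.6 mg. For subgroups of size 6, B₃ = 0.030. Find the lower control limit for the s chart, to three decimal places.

s̄ = (3.4 + 2.2 + 3.1 + 3.1 + 2.7 + 2.0 + 2.0 + 3.2 + 1.6) / 9 = 2.5889
LCL_s = B₃·s̄ = 0.030 × 2.5889 = 0.0777

0.078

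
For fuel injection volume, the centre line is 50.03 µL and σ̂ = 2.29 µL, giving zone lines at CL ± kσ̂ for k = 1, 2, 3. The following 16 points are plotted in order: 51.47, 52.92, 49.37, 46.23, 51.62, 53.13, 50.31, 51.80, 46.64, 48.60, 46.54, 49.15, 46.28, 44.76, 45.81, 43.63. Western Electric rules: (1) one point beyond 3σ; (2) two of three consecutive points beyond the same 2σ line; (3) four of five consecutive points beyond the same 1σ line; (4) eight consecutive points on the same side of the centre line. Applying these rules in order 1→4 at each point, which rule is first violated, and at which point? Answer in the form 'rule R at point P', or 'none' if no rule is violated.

Zone of each point (C = within 1σ̂, B = 1σ̂–2σ̂, A = 2σ̂–3σ̂, * = beyond 3σ̂; sign = side of CL): 1:+C, 2:+B, 3:-C, 4:-B, 5:+C, 6:+B, 7:+C, 8:+C, 9:-B, 10:-C, 11:-B, 12:-C, 13:-B, 14:-A, 15:-B, 16:-A
Rule 3 (four of five consecutive points beyond the same 1σ limit) is satisfied at point 15.

rule 3 at point 15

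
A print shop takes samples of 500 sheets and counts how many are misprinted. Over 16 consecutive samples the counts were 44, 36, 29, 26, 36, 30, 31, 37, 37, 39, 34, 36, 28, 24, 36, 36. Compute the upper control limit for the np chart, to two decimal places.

p̄ = Σdᵢ / (k·n) = 539 / (16 × 500) = 0.06738
UCL = np̄ + 3·√(np̄(1−p̄)) = 33.6875 + 3 × √(33.6875×0.93263) = 33.6875 + 3 × 5.6052 = 50.5030

50.50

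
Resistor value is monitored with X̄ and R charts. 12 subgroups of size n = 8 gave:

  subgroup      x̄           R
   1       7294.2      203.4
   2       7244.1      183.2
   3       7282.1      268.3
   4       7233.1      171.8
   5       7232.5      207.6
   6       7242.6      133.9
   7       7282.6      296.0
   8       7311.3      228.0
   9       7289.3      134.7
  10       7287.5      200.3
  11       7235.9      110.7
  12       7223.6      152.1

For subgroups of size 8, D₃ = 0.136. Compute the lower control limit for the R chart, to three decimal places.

R̄ = (203.4 + 183.2 + 268.3 + 171.8 + 207.6 + 133.9 + 296.0 + 228.0 + 134.7 + 200.3 + 110.7 + 152.1) / 12 = 2290.0000 / 12 = 190.8333
LCL_R = D₃·R̄ = 0.136 × 190.8333 = 25.9533

25.953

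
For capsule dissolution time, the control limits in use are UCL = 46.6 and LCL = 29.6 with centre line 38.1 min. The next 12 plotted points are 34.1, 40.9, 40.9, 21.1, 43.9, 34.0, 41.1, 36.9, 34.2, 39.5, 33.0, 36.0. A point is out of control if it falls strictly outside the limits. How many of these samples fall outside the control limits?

1

Compare each point to [29.6, 46.6]: sample 4 = 21.1 < LCL.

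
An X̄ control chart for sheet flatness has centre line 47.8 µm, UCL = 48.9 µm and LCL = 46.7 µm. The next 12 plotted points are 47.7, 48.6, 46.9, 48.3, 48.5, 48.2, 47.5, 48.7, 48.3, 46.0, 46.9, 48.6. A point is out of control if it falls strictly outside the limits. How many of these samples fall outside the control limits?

1

Compare each point to [46.7, 48.9]: sample 10 = 46.0 < LCL.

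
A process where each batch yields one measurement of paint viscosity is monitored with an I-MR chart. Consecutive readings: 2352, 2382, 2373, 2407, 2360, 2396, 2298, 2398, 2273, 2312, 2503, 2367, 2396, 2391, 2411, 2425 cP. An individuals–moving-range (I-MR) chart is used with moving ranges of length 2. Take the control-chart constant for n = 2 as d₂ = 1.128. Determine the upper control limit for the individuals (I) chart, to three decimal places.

2539.629

X̄ = (2352 + 2382 + 2373 + 2407 + 2360 + 2396 + 2298 + 2398 + 2273 + 2312 + 2503 + 2367 + 2396 + 2391 + 2411 + 2425) / 16 = 2377.7500
Moving ranges: 30, 9, 34, 47, 36, 98, 100, 125, 39, 191, 136, 29, 5, 20, 14; M̄R̄ = 913.0000 / 15 = 60.8667
UCL = X̄ + 3·M̄R̄/d₂ = 2377.7500 + 3 × 60.8667 / 1.128 = 2539.6294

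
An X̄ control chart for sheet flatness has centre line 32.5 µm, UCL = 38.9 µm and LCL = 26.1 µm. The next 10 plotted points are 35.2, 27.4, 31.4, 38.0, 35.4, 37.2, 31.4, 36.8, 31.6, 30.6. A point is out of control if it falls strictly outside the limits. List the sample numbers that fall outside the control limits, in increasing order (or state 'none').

All 10 points lie within [26.1, 38.9].

none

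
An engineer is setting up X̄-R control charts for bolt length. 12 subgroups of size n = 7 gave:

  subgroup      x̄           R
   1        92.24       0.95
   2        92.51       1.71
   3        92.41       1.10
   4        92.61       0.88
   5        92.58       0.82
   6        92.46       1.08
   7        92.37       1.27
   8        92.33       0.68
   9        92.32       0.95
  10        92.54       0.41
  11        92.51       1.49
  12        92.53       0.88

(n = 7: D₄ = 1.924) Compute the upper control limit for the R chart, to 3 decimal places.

1.959

R̄ = (0.95 + 1.71 + 1.10 + 0.88 + 0.82 + 1.08 + 1.27 + 0.68 + 0.95 + 0.41 + 1.49 + 0.88) / 12 = 12.2200 / 12 = 1.0183
UCL_R = D₄·R̄ = 1.924 × 1.0183 = 1.9593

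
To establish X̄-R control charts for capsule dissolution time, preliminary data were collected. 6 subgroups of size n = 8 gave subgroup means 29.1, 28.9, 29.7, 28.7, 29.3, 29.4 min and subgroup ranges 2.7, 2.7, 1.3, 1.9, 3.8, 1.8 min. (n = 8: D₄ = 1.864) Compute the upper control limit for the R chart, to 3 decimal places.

4.411

R̄ = (2.7 + 2.7 + 1.3 + 1.9 + 3.8 + 1.8) / 6 = 14.2000 / 6 = 2.3667
UCL_R = D₄·R̄ = 1.864 × 2.3667 = 4.4115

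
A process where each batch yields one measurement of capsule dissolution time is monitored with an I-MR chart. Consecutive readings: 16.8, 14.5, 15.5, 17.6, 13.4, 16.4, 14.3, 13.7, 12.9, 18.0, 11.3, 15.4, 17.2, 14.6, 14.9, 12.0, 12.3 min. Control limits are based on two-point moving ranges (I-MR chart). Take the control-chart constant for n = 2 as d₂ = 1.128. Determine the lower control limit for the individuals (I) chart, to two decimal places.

8.12

X̄ = (16.8 + 14.5 + 15.5 + 17.6 + 13.4 + 16.4 + 14.3 + 13.7 + 12.9 + 18.0 + 11.3 + 15.4 + 17.2 + 14.6 + 14.9 + 12.0 + 12.3) / 17 = 14.7529
Moving ranges: 2.3, 1.0, 2.1, 4.2, 3.0, 2.1, 0.6, 0.8, 5.1, 6.7, 4.1, 1.8, 2.6, 0.3, 2.9, 0.3; M̄R̄ = 39.9000 / 16 = 2.4937
LCL = X̄ − 3·M̄R̄/d₂ = 14.7529 − 3 × 2.4937 / 1.128 = 8.1206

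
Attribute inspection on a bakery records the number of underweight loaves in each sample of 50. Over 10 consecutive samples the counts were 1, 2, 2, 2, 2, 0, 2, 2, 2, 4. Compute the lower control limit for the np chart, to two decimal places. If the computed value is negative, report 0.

p̄ = Σdᵢ / (k·n) = 19 / (10 × 50) = 0.03800
LCL = np̄ − 3·√(np̄(1−p̄)) = 1.9000 − 3 × 1.3520 = -2.1559 → 0 (negative, so LCL = 0)

0.00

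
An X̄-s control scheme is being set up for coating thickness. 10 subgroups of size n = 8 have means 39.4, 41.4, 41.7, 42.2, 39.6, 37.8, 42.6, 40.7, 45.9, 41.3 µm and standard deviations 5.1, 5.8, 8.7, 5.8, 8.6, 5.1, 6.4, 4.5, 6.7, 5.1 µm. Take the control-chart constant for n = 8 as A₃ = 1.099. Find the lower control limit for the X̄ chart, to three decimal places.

X̄̄ = (39.4 + 41.4 + 41.7 + 42.2 + 39.6 + 37.8 + 42.6 + 40.7 + 45.9 + 41.3) / 10 = 41.2600
s̄ = (5.1 + 5.8 + 8.7 + 5.8 + 8.6 + 5.1 + 6.4 + 4.5 + 6.7 + 5.1) / 10 = 6.1800
LCL = X̄̄ − A₃·s̄ = 41.2600 − 1.099 × 6.1800 = 34.4682

34.468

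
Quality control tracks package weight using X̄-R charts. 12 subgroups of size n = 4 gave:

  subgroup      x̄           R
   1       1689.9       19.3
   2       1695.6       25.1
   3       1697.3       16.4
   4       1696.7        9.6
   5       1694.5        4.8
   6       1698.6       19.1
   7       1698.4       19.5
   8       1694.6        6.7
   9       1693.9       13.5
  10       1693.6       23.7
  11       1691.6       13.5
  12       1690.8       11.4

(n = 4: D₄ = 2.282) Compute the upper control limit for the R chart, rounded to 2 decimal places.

R̄ = (19.3 + 25.1 + 16.4 + 9.6 + 4.8 + 19.1 + 19.5 + 6.7 + 13.5 + 23.7 + 13.5 + 11.4) / 12 = 182.6000 / 12 = 15.2167
UCL_R = D₄·R̄ = 2.282 × 15.2167 = 34.7244

34.72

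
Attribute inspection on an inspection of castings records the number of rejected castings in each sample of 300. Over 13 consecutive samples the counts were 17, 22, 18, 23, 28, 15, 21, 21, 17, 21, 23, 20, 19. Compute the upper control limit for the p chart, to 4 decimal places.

p̄ = Σdᵢ / (k·n) = 265 / (13 × 300) = 0.06795
UCL = p̄ + 3·√(p̄(1−p̄)/n) = 0.06795 + 3 × √(0.06795×0.93205/300) = 0.06795 + 3 × 0.01453 = 0.11154

0.1115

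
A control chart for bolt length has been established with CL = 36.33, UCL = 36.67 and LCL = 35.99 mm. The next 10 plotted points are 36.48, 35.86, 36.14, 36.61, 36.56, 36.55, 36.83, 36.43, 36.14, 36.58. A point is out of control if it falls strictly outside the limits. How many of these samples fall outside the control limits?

2

Compare each point to [35.99, 36.67]: sample 2 = 35.86 < LCL; sample 7 = 36.83 > UCL.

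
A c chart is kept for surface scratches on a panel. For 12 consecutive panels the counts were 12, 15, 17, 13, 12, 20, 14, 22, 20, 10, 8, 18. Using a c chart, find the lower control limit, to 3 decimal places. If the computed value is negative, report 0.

3.432

c̄ = (12 + 15 + 17 + 13 + 12 + 20 + 14 + 22 + 20 + 10 + 8 + 18) / 12 = 181 / 12 = 15.0833
LCL = c̄ − 3√c̄ = 15.0833 − 3 × 3.8837 = 3.4322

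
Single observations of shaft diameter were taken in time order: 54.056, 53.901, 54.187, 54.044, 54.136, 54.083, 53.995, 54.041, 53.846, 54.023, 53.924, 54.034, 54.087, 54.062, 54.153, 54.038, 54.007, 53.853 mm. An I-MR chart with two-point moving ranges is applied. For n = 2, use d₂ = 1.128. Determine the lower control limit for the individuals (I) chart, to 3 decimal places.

53.727

X̄ = (54.056 + 53.901 + 54.187 + 54.044 + 54.136 + 54.083 + 53.995 + 54.041 + 53.846 + 54.023 + 53.924 + 54.034 + 54.087 + 54.062 + 54.153 + 54.038 + 54.007 + 53.853) / 18 = 54.0261
Moving ranges: 0.155, 0.286, 0.143, 0.092, 0.053, 0.088, 0.046, 0.195, 0.177, 0.099, 0.110, 0.053, 0.025, 0.091, 0.115, 0.031, 0.154; M̄R̄ = 1.9130 / 17 = 0.1125
LCL = X̄ − 3·M̄R̄/d₂ = 54.0261 − 3 × 0.1125 / 1.128 = 53.7268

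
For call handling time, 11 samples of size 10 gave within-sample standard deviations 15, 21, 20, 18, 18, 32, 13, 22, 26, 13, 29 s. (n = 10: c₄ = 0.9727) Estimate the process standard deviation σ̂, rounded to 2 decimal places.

s̄ = (15 + 21 + 20 + 18 + 18 + 32 + 13 + 22 + 26 + 13 + 29) / 11 = 20.6364
σ̂ = s̄ / c₄ = 20.6364 / 0.9727 = 21.2155

21.22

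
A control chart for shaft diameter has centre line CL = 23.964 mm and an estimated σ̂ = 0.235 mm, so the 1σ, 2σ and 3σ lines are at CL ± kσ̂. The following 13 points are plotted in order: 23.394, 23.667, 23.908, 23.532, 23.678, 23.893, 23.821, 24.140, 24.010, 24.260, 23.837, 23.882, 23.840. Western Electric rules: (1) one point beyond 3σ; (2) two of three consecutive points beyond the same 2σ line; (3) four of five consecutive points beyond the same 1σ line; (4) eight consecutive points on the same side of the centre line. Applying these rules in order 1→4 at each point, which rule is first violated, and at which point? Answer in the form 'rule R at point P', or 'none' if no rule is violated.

Zone of each point (C = within 1σ̂, B = 1σ̂–2σ̂, A = 2σ̂–3σ̂, * = beyond 3σ̂; sign = side of CL): 1:-A, 2:-B, 3:-C, 4:-B, 5:-B, 6:-C, 7:-C, 8:+C, 9:+C, 10:+B, 11:-C, 12:-C, 13:-C
Rule 3 (four of five consecutive points beyond the same 1σ limit) is satisfied at point 5.

rule 3 at point 5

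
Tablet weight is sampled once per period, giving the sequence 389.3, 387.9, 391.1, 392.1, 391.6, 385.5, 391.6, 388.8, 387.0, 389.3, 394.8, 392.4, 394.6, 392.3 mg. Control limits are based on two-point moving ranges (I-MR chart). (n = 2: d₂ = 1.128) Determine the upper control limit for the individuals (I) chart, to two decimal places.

X̄ = (389.3 + 387.9 + 391.1 + 392.1 + 391.6 + 385.5 + 391.6 + 388.8 + 387.0 + 389.3 + 394.8 + 392.4 + 394.6 + 392.3) / 14 = 390.5929
Moving ranges: 1.4, 3.2, 1.0, 0.5, 6.1, 6.1, 2.8, 1.8, 2.3, 5.5, 2.4, 2.2, 2.3; M̄R̄ = 37.6000 / 13 = 2.8923
UCL = X̄ + 3·M̄R̄/d₂ = 390.5929 + 3 × 2.8923 / 1.128 = 398.2852

398.29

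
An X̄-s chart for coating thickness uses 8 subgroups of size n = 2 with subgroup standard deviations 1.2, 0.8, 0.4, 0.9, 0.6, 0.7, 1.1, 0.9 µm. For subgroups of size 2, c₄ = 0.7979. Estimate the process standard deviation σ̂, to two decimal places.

s̄ = (1.2 + 0.8 + 0.4 + 0.9 + 0.6 + 0.7 + 1.1 + 0.9) / 8 = 0.8250
σ̂ = s̄ / c₄ = 0.8250 / 0.7979 = 1.0340

1.03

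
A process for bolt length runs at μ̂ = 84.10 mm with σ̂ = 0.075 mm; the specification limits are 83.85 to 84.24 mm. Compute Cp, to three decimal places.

0.867

Cp = (USL − LSL) / (6σ̂) = (84.24 − 83.85) / (6 × 0.075) = 0.3900 / 0.4500 = 0.8667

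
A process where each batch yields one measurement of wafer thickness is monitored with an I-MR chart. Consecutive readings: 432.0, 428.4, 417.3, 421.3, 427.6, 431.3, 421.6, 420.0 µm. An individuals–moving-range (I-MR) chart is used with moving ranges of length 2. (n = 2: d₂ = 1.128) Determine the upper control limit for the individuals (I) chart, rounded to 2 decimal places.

440.14

X̄ = (432.0 + 428.4 + 417.3 + 421.3 + 427.6 + 431.3 + 421.6 + 420.0) / 8 = 424.9375
Moving ranges: 3.6, 11.1, 4.0, 6.3, 3.7, 9.7, 1.6; M̄R̄ = 40.0000 / 7 = 5.7143
UCL = X̄ + 3·M̄R̄/d₂ = 424.9375 + 3 × 5.7143 / 1.128 = 440.1351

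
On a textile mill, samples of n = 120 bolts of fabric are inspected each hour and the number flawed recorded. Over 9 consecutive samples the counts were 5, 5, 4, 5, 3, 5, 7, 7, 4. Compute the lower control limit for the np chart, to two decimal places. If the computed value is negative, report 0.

0.00

p̄ = Σdᵢ / (k·n) = 45 / (9 × 120) = 0.04167
LCL = np̄ − 3·√(np̄(1−p̄)) = 5.0000 − 3 × 2.1890 = -1.5670 → 0 (negative, so LCL = 0)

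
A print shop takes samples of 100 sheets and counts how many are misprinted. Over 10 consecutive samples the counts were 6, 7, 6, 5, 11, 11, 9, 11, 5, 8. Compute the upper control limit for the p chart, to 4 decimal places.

p̄ = Σdᵢ / (k·n) = 79 / (10 × 100) = 0.07900
UCL = p̄ + 3·√(p̄(1−p̄)/n) = 0.07900 + 3 × √(0.07900×0.92100/100) = 0.07900 + 3 × 0.02697 = 0.15992

0.1599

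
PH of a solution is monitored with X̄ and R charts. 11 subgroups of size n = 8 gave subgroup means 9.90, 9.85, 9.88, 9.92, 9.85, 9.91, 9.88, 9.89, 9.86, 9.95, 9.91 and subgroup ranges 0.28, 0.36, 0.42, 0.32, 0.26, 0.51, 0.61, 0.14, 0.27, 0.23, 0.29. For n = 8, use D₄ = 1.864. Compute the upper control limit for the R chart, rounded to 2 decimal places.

0.63

R̄ = (0.28 + 0.36 + 0.42 + 0.32 + 0.26 + 0.51 + 0.61 + 0.14 + 0.27 + 0.23 + 0.29) / 11 = 3.6900 / 11 = 0.3355
UCL_R = D₄·R̄ = 1.864 × 0.3355 = 0.6253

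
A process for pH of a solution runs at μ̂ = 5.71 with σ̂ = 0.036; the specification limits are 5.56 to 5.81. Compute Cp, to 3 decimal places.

Cp = (USL − LSL) / (6σ̂) = (5.81 − 5.56) / (6 × 0.036) = 0.2500 / 0.2160 = 1.1574

1.157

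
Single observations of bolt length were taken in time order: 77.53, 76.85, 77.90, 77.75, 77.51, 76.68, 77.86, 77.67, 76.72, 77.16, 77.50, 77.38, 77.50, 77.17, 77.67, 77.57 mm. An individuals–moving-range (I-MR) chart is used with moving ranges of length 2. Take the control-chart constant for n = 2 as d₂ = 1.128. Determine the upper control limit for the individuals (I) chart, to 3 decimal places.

78.681

X̄ = (77.53 + 76.85 + 77.90 + 77.75 + 77.51 + 76.68 + 77.86 + 77.67 + 76.72 + 77.16 + 77.50 + 77.38 + 77.50 + 77.17 + 77.67 + 77.57) / 16 = 77.4013
Moving ranges: 0.68, 1.05, 0.15, 0.24, 0.83, 1.18, 0.19, 0.95, 0.44, 0.34, 0.12, 0.12, 0.33, 0.50, 0.10; M̄R̄ = 7.2200 / 15 = 0.4813
UCL = X̄ + 3·M̄R̄/d₂ = 77.4013 + 3 × 0.4813 / 1.128 = 78.6814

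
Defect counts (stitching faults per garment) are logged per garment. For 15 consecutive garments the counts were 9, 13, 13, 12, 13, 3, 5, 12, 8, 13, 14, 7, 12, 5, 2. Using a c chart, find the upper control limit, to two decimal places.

c̄ = (9 + 13 + 13 + 12 + 13 + 3 + 5 + 12 + 8 + 13 + 14 + 7 + 12 + 5 + 2) / 15 = 141 / 15 = 9.4000
UCL = c̄ + 3√c̄ = 9.4000 + 3 × √9.4000 = 9.4000 + 3 × 3.0659 = 18.5978

18.60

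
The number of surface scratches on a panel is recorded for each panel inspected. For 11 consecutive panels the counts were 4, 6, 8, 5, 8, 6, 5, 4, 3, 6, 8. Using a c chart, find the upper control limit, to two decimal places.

c̄ = (4 + 6 + 8 + 5 + 8 + 6 + 5 + 4 + 3 + 6 + 8) / 11 = 63 / 11 = 5.7273
UCL = c̄ + 3√c̄ = 5.7273 + 3 × √5.7273 = 5.7273 + 3 × 2.3932 = 12.9068

12.91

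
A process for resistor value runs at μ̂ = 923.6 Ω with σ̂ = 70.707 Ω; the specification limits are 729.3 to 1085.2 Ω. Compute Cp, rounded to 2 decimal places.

0.84

Cp = (USL − LSL) / (6σ̂) = (1085.2 − 729.3) / (6 × 70.707) = 355.9000 / 424.2420 = 0.8389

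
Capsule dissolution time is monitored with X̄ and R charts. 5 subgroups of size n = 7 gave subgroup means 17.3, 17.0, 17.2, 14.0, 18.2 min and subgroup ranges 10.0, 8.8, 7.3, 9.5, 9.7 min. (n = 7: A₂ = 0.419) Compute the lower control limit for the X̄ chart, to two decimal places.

12.94

X̄̄ = (17.3 + 17.0 + 17.2 + 14.0 + 18.2) / 5 = 83.7000 / 5 = 16.7400
R̄ = (10.0 + 8.8 + 7.3 + 9.5 + 9.7) / 5 = 45.3000 / 5 = 9.0600
LCL = X̄̄ − A₂·R̄ = 16.7400 − 0.419 × 9.0600 = 12.9439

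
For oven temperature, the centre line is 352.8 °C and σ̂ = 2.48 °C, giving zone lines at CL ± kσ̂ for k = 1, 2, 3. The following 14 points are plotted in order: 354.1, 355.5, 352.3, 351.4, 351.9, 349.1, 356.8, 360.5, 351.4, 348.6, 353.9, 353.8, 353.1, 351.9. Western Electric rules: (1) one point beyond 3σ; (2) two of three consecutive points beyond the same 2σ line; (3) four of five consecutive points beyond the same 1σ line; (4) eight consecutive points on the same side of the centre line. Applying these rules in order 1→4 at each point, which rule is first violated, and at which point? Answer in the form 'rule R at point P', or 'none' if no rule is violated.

Zone of each point (C = within 1σ̂, B = 1σ̂–2σ̂, A = 2σ̂–3σ̂, * = beyond 3σ̂; sign = side of CL): 1:+C, 2:+B, 3:-C, 4:-C, 5:-C, 6:-B, 7:+B, 8:+*, 9:-C, 10:-B, 11:+C, 12:+C, 13:+C, 14:-C
Rule 1 (one point beyond the 3σ limits) is satisfied at point 8.

rule 1 at point 8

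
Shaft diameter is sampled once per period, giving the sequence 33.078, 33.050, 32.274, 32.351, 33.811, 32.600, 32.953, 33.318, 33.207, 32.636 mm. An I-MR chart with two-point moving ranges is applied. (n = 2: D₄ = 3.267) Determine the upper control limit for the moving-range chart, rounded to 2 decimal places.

Moving ranges: 0.028, 0.776, 0.077, 1.460, 1.211, 0.353, 0.365, 0.111, 0.571; M̄R̄ = 4.9520 / 9 = 0.5502
UCL_MR = D₄·M̄R̄ = 3.267 × 0.5502 = 1.7976

1.80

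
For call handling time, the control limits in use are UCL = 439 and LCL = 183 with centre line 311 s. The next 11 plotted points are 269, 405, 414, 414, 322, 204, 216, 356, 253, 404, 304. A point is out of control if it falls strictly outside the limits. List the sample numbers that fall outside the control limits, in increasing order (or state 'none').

All 11 points lie within [183, 439].

none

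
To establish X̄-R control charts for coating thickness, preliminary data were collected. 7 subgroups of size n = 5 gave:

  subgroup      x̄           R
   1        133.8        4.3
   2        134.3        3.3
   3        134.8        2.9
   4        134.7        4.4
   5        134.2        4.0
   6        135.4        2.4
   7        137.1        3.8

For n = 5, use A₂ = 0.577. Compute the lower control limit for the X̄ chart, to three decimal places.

X̄̄ = (133.8 + 134.3 + 134.8 + 134.7 + 134.2 + 135.4 + 137.1) / 7 = 944.3000 / 7 = 134.9000
R̄ = (4.3 + 3.3 + 2.9 + 4.4 + 4.0 + 2.4 + 3.8) / 7 = 25.1000 / 7 = 3.5857
LCL = X̄̄ − A₂·R̄ = 134.9000 − 0.577 × 3.5857 = 132.8310

132.831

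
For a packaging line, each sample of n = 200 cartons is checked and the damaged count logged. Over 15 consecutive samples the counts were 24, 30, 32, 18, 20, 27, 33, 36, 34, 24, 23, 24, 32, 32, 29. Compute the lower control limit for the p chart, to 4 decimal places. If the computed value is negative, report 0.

0.0659

p̄ = Σdᵢ / (k·n) = 418 / (15 × 200) = 0.13933
LCL = p̄ − 3·√(p̄(1−p̄)/n) = 0.13933 − 3 × 0.02449 = 0.06587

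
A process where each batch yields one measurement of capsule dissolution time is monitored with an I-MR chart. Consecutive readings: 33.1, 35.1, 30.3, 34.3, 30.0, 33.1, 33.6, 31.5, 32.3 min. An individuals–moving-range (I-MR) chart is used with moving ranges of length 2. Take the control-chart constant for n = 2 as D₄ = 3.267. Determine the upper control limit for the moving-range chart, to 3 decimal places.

8.821

Moving ranges: 2.0, 4.8, 4.0, 4.3, 3.1, 0.5, 2.1, 0.8; M̄R̄ = 21.6000 / 8 = 2.7000
UCL_MR = D₄·M̄R̄ = 3.267 × 2.7000 = 8.8209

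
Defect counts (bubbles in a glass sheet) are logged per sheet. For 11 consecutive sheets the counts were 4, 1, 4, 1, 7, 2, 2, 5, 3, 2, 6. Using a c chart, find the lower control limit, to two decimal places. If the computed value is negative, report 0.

0.00

c̄ = (4 + 1 + 4 + 1 + 7 + 2 + 2 + 5 + 3 + 2 + 6) / 11 = 37 / 11 = 3.3636
LCL = c̄ − 3√c̄ = 3.3636 − 3 × 1.8340 = -2.1384 → 0 (cannot be negative)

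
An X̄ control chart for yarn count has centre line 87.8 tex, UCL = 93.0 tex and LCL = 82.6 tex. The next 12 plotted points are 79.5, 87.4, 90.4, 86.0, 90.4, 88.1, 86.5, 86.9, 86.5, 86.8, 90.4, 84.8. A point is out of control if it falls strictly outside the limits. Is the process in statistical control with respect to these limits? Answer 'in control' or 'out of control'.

out of control

Compare each point to [82.6, 93.0]: sample 1 = 79.5 < LCL.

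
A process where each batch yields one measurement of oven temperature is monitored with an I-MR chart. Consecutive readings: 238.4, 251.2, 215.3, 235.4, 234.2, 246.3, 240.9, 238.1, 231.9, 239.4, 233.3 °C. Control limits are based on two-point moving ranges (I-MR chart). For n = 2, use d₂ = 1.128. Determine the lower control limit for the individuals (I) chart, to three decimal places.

X̄ = (238.4 + 251.2 + 215.3 + 235.4 + 234.2 + 246.3 + 240.9 + 238.1 + 231.9 + 239.4 + 233.3) / 11 = 236.7636
Moving ranges: 12.8, 35.9, 20.1, 1.2, 12.1, 5.4, 2.8, 6.2, 7.5, 6.1; M̄R̄ = 110.1000 / 10 = 11.0100
LCL = X̄ − 3·M̄R̄/d₂ = 236.7636 − 3 × 11.0100 / 1.128 = 207.4817

207.482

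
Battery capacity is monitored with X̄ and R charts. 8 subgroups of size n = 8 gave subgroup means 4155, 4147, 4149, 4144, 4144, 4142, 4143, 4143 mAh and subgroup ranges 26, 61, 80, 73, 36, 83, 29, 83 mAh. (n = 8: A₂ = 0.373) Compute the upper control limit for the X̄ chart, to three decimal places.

X̄̄ = (4155 + 4147 + 4149 + 4144 + 4144 + 4142 + 4143 + 4143) / 8 = 33167.0000 / 8 = 4145.8750
R̄ = (26 + 61 + 80 + 73 + 36 + 83 + 29 + 83) / 8 = 471.0000 / 8 = 58.8750
UCL = X̄̄ + A₂·R̄ = 4145.8750 + 0.373 × 58.8750 = 4167.8354

4167.835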